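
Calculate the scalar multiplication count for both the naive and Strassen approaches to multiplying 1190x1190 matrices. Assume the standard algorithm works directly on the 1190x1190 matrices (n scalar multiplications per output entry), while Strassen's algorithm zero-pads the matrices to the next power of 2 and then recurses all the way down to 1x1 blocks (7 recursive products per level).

Matrix multiplication for 1190x1190 matrices:

Strassen's algorithm requires power-of-2 dimensions. Pad 1190x1190 to 2048x2048 (next power of 2).

Standard algorithm: 1190^3 = 1685159000 multiplications
Strassen's algorithm: 7^(log2(2048)) = 7^11 = 1977326743 multiplications
Difference: 1685159000 - 1977326743 = -292167743 (Strassen uses MORE here due to padding overhead — for small or just-over-power-of-2 n, padding can outweigh the per-level savings)

Standard: 1685159000 multiplications (1190^3). Strassen: 1977326743 multiplications (7^11, after padding to 2048x2048). Strassen reduces 8 recursive multiplications to 7 at each level.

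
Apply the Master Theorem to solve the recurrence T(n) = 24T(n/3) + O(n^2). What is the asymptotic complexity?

Master Theorem for T(n) = 24T(n/3) + O(n^2):

a = 24, b = 3, c = 2
log_b(a) = log_3(24) = 2.8928

Case 1: c = 2 < log_3(24) = 2.8928
T(n) = O(n^(log_3 24))

For T(n) = 24T(n/3) + O(n^2): log_3(24) = 2.8928. This is Case 1 of the Master Theorem (c < log_b(a), work dominated by leaves), giving O(n^(log_3 24)).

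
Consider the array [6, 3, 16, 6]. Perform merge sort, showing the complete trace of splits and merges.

Merge sort trace:

Split: [6, 3, 16, 6] -> [6, 3] and [16, 6]
  Split: [6, 3] -> [6] and [3]
  Merge: [6] + [3] -> [3, 6]
  Split: [16, 6] -> [16] and [6]
  Merge: [16] + [6] -> [6, 16]
Merge: [3, 6] + [6, 16] -> [3, 6, 6, 16]

Final sorted array: [3, 6, 6, 16]

The merge sort proceeds by recursively splitting the array and merging sorted halves.
After all merges, the sorted array is [3, 6, 6, 16].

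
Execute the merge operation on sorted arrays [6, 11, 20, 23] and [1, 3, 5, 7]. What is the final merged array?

Merging process:

Compare 6 vs 1: take 1 from right. Merged: [1]
Compare 6 vs 3: take 3 from right. Merged: [1, 3]
Compare 6 vs 5: take 5 from right. Merged: [1, 3, 5]
Compare 6 vs 7: take 6 from left. Merged: [1, 3, 5, 6]
Compare 11 vs 7: take 7 from right. Merged: [1, 3, 5, 6, 7]
Append remaining from left: [11, 20, 23]. Merged: [1, 3, 5, 6, 7, 11, 20, 23]

Final merged array: [1, 3, 5, 6, 7, 11, 20, 23]
Total comparisons: 5

The merged array is [1, 3, 5, 6, 7, 11, 20, 23], requiring 5 comparisons. The merge step runs in O(n) time where n is the total number of elements.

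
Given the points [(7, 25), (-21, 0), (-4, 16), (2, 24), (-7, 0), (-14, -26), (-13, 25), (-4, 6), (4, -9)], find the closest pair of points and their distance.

Computing all pairwise distances among 9 points:

d((7, 25), (-21, 0)) = 37.5366
d((7, 25), (-4, 16)) = 14.2127
d((7, 25), (2, 24)) = 5.099 <-- minimum
d((7, 25), (-7, 0)) = 28.6531
d((7, 25), (-14, -26)) = 55.1543
d((7, 25), (-13, 25)) = 20.0
d((7, 25), (-4, 6)) = 21.9545
d((7, 25), (4, -9)) = 34.1321
d((-21, 0), (-4, 16)) = 23.3452
d((-21, 0), (2, 24)) = 33.2415
d((-21, 0), (-7, 0)) = 14.0
d((-21, 0), (-14, -26)) = 26.9258
d((-21, 0), (-13, 25)) = 26.2488
d((-21, 0), (-4, 6)) = 18.0278
d((-21, 0), (4, -9)) = 26.5707
d((-4, 16), (2, 24)) = 10.0
d((-4, 16), (-7, 0)) = 16.2788
d((-4, 16), (-14, -26)) = 43.1741
d((-4, 16), (-13, 25)) = 12.7279
d((-4, 16), (-4, 6)) = 10.0
d((-4, 16), (4, -9)) = 26.2488
d((2, 24), (-7, 0)) = 25.632
d((2, 24), (-14, -26)) = 52.4976
d((2, 24), (-13, 25)) = 15.0333
d((2, 24), (-4, 6)) = 18.9737
d((2, 24), (4, -9)) = 33.0606
d((-7, 0), (-14, -26)) = 26.9258
d((-7, 0), (-13, 25)) = 25.7099
d((-7, 0), (-4, 6)) = 6.7082
d((-7, 0), (4, -9)) = 14.2127
d((-14, -26), (-13, 25)) = 51.0098
d((-14, -26), (-4, 6)) = 33.5261
d((-14, -26), (4, -9)) = 24.7588
d((-13, 25), (-4, 6)) = 21.0238
d((-13, 25), (4, -9)) = 38.0132
d((-4, 6), (4, -9)) = 17.0

Closest pair: (7, 25) and (2, 24) with distance 5.099

The closest pair is (7, 25) and (2, 24) with Euclidean distance 5.099. For 9 points, brute-force pairwise comparison is shown above. For large n, the divide-and-conquer algorithm (sort by x, recurse on halves, check the dividing strip) achieves O(n log n).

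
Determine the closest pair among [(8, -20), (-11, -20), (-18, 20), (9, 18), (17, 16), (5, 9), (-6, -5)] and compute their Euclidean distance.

Computing all pairwise distances among 7 points:

d((8, -20), (-11, -20)) = 19.0
d((8, -20), (-18, 20)) = 47.7074
d((8, -20), (9, 18)) = 38.0132
d((8, -20), (17, 16)) = 37.108
d((8, -20), (5, 9)) = 29.1548
d((8, -20), (-6, -5)) = 20.5183
d((-11, -20), (-18, 20)) = 40.6079
d((-11, -20), (9, 18)) = 42.9418
d((-11, -20), (17, 16)) = 45.607
d((-11, -20), (5, 9)) = 33.121
d((-11, -20), (-6, -5)) = 15.8114
d((-18, 20), (9, 18)) = 27.074
d((-18, 20), (17, 16)) = 35.2278
d((-18, 20), (5, 9)) = 25.4951
d((-18, 20), (-6, -5)) = 27.7308
d((9, 18), (17, 16)) = 8.2462 <-- minimum
d((9, 18), (5, 9)) = 9.8489
d((9, 18), (-6, -5)) = 27.4591
d((17, 16), (5, 9)) = 13.8924
d((17, 16), (-6, -5)) = 31.1448
d((5, 9), (-6, -5)) = 17.8045

Closest pair: (9, 18) and (17, 16) with distance 8.2462

The closest pair is (9, 18) and (17, 16) with Euclidean distance 8.2462. For 7 points, brute-force pairwise comparison is shown above. For large n, the divide-and-conquer algorithm (sort by x, recurse on halves, check the dividing strip) achieves O(n log n).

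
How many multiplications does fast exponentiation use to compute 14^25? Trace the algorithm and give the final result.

Computing 14^25 by squaring (build up from 14^1; each line after the first costs one multiplication):

14^1 = 14
14^2 = (14^1)^2 = 14^2 = 196
14^3 = 14 * 14^2 = 14 * 196 = 2744
14^6 = (14^3)^2 = 2744^2 = 7529536
14^12 = (14^6)^2 = 7529536^2 = 56693912375296
14^24 = (14^12)^2 = 56693912375296^2 = 3214199700417740936751087616
14^25 = 14 * 14^24 = 14 * 3214199700417740936751087616 = 44998795805848373114515226624

Result: 44998795805848373114515226624
Multiplications needed: 6 (6 lines after 14^1)

14^25 = 44998795805848373114515226624. Using exponentiation by squaring, this requires 6 multiplications. The key idea: if the exponent is even, square the half-power; if odd, multiply by the base once.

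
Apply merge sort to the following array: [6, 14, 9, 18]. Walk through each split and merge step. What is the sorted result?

Merge sort trace:

Split: [6, 14, 9, 18] -> [6, 14] and [9, 18]
  Split: [6, 14] -> [6] and [14]
  Merge: [6] + [14] -> [6, 14]
  Split: [9, 18] -> [9] and [18]
  Merge: [9] + [18] -> [9, 18]
Merge: [6, 14] + [9, 18] -> [6, 9, 14, 18]

Final sorted array: [6, 9, 14, 18]

The merge sort proceeds by recursively splitting the array and merging sorted halves.
After all merges, the sorted array is [6, 9, 14, 18].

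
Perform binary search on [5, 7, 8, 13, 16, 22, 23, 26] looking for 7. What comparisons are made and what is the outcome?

Binary search for 7 in [5, 7, 8, 13, 16, 22, 23, 26]:

lo=0, hi=7, mid=3, arr[mid]=13 -> 13 > 7, search left half
lo=0, hi=2, mid=1, arr[mid]=7 -> Found target at index 1!

Binary search finds 7 at index 1 after 2 comparisons. The search repeatedly halves the search space by comparing with the middle element.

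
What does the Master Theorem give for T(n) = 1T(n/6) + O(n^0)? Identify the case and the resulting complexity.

Master Theorem for T(n) = 1T(n/6) + O(n^0):

a = 1, b = 6, c = 0
log_b(a) = log_6(1) = 0.0000

Case 2: c = 0 = log_6(1) = 0.0000
T(n) = O(n^0 log n) = O(log n)

For T(n) = 1T(n/6) + O(n^0): log_6(1) = 0.0000. This is Case 2 of the Master Theorem (c = log_b(a), equal work at all levels), giving O(log n).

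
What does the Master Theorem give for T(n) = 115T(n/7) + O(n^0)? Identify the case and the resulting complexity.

Master Theorem for T(n) = 115T(n/7) + O(n^0):

a = 115, b = 7, c = 0
log_b(a) = log_7(115) = 2.4384

Case 1: c = 0 < log_7(115) = 2.4384
T(n) = O(n^(log_7 115))

For T(n) = 115T(n/7) + O(n^0): log_7(115) = 2.4384. This is Case 1 of the Master Theorem (c < log_b(a), work dominated by leaves), giving O(n^(log_7 115)).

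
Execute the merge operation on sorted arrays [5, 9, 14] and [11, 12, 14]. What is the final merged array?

Merging process:

Compare 5 vs 11: take 5 from left. Merged: [5]
Compare 9 vs 11: take 9 from left. Merged: [5, 9]
Compare 14 vs 11: take 11 from right. Merged: [5, 9, 11]
Compare 14 vs 12: take 12 from right. Merged: [5, 9, 11, 12]
Compare 14 vs 14: take 14 from left. Merged: [5, 9, 11, 12, 14]
Append remaining from right: [14]. Merged: [5, 9, 11, 12, 14, 14]

Final merged array: [5, 9, 11, 12, 14, 14]
Total comparisons: 5

The merged array is [5, 9, 11, 12, 14, 14], requiring 5 comparisons. The merge step runs in O(n) time where n is the total number of elements.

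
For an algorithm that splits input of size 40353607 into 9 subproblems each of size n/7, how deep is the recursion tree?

For divide and conquer with division factor 7:

Problem sizes at each level:
Level 0: 40353607
Level 1: 5764801
Level 2: 823543
Level 3: 117649
Level 4: 16807
Level 5: 2401
Level 6: 343
Level 7: 49
Level 8: 7
Level 9: 1

The root is level 0 and the size-1 base case is level 9 (the tree spans levels 0 through 9, i.e. 10 levels counting the root), so the depth is the number of divisions: log_7(40353607) = 9

The recursion tree depth is log_7(40353607) = 9. At each level, the problem size is divided by 7, so it takes 9 divisions to reduce to a base case of size 1. The algorithm makes 9 recursive calls at each level.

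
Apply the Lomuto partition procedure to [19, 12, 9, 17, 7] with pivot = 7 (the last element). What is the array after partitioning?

Lomuto partition with pivot = 7:

Initial array: [19, 12, 9, 17, 7]

arr[0]=19 > 7: no swap
arr[1]=12 > 7: no swap
arr[2]=9 > 7: no swap
arr[3]=17 > 7: no swap

Place pivot at position 0: [7, 12, 9, 17, 19]
Pivot position: 0

After partitioning with pivot 7, the array becomes [7, 12, 9, 17, 19]. The pivot is placed at index 0. All elements to the left of the pivot are <= 7, and all elements to the right are > 7.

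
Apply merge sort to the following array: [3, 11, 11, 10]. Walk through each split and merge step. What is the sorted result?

Merge sort trace:

Split: [3, 11, 11, 10] -> [3, 11] and [11, 10]
  Split: [3, 11] -> [3] and [11]
  Merge: [3] + [11] -> [3, 11]
  Split: [11, 10] -> [11] and [10]
  Merge: [11] + [10] -> [10, 11]
Merge: [3, 11] + [10, 11] -> [3, 10, 11, 11]

Final sorted array: [3, 10, 11, 11]

The merge sort proceeds by recursively splitting the array and merging sorted halves.
After all merges, the sorted array is [3, 10, 11, 11].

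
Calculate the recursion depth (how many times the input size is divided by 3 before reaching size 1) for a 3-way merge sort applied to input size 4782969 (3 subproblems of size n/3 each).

For divide and conquer with division factor 3:

Problem sizes at each level:
Level 0: 4782969
Level 1: 1594323
Level 2: 531441
Level 3: 177147
Level 4: 59049
Level 5: 19683
Level 6: 6561
Level 7: 2187
Level 8: 729
Level 9: 243
Level 10: 81
Level 11: 27
Level 12: 9
Level 13: 3
Level 14: 1

The root is level 0 and the size-1 base case is level 14 (the tree spans levels 0 through 14, i.e. 15 levels counting the root), so the depth is the number of divisions: log_3(4782969) = 14

The recursion tree depth is log_3(4782969) = 14. At each level, the problem size is divided by 3, so it takes 14 divisions to reduce to a base case of size 1. The algorithm makes 3 recursive calls at each level.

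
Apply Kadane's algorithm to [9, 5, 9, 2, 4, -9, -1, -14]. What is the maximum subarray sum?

Using Kadane's algorithm on [9, 5, 9, 2, 4, -9, -1, -14]:

Scanning through the array:
Position 1 (value 5): max_ending_here = 14, max_so_far = 14
Position 2 (value 9): max_ending_here = 23, max_so_far = 23
Position 3 (value 2): max_ending_here = 25, max_so_far = 25
Position 4 (value 4): max_ending_here = 29, max_so_far = 29
Position 5 (value -9): max_ending_here = 20, max_so_far = 29
Position 6 (value -1): max_ending_here = 19, max_so_far = 29
Position 7 (value -14): max_ending_here = 5, max_so_far = 29

Maximum subarray: [9, 5, 9, 2, 4]
Maximum sum: 29

The maximum subarray is [9, 5, 9, 2, 4] with sum 29. This subarray runs from index 0 to index 4.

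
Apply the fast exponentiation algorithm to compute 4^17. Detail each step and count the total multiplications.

Computing 4^17 by squaring (build up from 4^1; each line after the first costs one multiplication):

4^1 = 4
4^2 = (4^1)^2 = 4^2 = 16
4^4 = (4^2)^2 = 16^2 = 256
4^8 = (4^4)^2 = 256^2 = 65536
4^16 = (4^8)^2 = 65536^2 = 4294967296
4^17 = 4 * 4^16 = 4 * 4294967296 = 17179869184

Result: 17179869184
Multiplications needed: 5 (5 lines after 4^1)

4^17 = 17179869184. Using exponentiation by squaring, this requires 5 multiplications. The key idea: if the exponent is even, square the half-power; if odd, multiply by the base once.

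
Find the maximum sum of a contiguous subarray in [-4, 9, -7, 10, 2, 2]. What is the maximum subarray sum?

Using Kadane's algorithm on [-4, 9, -7, 10, 2, 2]:

Scanning through the array:
Position 1 (value 9): max_ending_here = 9, max_so_far = 9
Position 2 (value -7): max_ending_here = 2, max_so_far = 9
Position 3 (value 10): max_ending_here = 12, max_so_far = 12
Position 4 (value 2): max_ending_here = 14, max_so_far = 14
Position 5 (value 2): max_ending_here = 16, max_so_far = 16

Maximum subarray: [9, -7, 10, 2, 2]
Maximum sum: 16

The maximum subarray is [9, -7, 10, 2, 2] with sum 16. This subarray runs from index 1 to index 5.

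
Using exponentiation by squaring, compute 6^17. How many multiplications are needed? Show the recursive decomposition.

Computing 6^17 by squaring (build up from 6^1; each line after the first costs one multiplication):

6^1 = 6
6^2 = (6^1)^2 = 6^2 = 36
6^4 = (6^2)^2 = 36^2 = 1296
6^8 = (6^4)^2 = 1296^2 = 1679616
6^16 = (6^8)^2 = 1679616^2 = 2821109907456
6^17 = 6 * 6^16 = 6 * 2821109907456 = 16926659444736

Result: 16926659444736
Multiplications needed: 5 (5 lines after 6^1)

6^17 = 16926659444736. Using exponentiation by squaring, this requires 5 multiplications. The key idea: if the exponent is even, square the half-power; if odd, multiply by the base once.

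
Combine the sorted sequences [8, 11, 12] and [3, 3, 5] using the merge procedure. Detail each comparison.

Merging process:

Compare 8 vs 3: take 3 from right. Merged: [3]
Compare 8 vs 3: take 3 from right. Merged: [3, 3]
Compare 8 vs 5: take 5 from right. Merged: [3, 3, 5]
Append remaining from left: [8, 11, 12]. Merged: [3, 3, 5, 8, 11, 12]

Final merged array: [3, 3, 5, 8, 11, 12]
Total comparisons: 3

The merged array is [3, 3, 5, 8, 11, 12], requiring 3 comparisons. The merge step runs in O(n) time where n is the total number of elements.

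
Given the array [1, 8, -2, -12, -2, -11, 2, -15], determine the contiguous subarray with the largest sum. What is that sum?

Using Kadane's algorithm on [1, 8, -2, -12, -2, -11, 2, -15]:

Scanning through the array:
Position 1 (value 8): max_ending_here = 9, max_so_far = 9
Position 2 (value -2): max_ending_here = 7, max_so_far = 9
Position 3 (value -12): max_ending_here = -5, max_so_far = 9
Position 4 (value -2): max_ending_here = -2, max_so_far = 9
Position 5 (value -11): max_ending_here = -11, max_so_far = 9
Position 6 (value 2): max_ending_here = 2, max_so_far = 9
Position 7 (value -15): max_ending_here = -13, max_so_far = 9

Maximum subarray: [1, 8]
Maximum sum: 9

The maximum subarray is [1, 8] with sum 9. This subarray runs from index 0 to index 1.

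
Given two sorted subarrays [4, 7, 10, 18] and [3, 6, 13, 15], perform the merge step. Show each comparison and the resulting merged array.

Merging process:

Compare 4 vs 3: take 3 from right. Merged: [3]
Compare 4 vs 6: take 4 from left. Merged: [3, 4]
Compare 7 vs 6: take 6 from right. Merged: [3, 4, 6]
Compare 7 vs 13: take 7 from left. Merged: [3, 4, 6, 7]
Compare 10 vs 13: take 10 from left. Merged: [3, 4, 6, 7, 10]
Compare 18 vs 13: take 13 from right. Merged: [3, 4, 6, 7, 10, 13]
Compare 18 vs 15: take 15 from right. Merged: [3, 4, 6, 7, 10, 13, 15]
Append remaining from left: [18]. Merged: [3, 4, 6, 7, 10, 13, 15, 18]

Final merged array: [3, 4, 6, 7, 10, 13, 15, 18]
Total comparisons: 7

The merged array is [3, 4, 6, 7, 10, 13, 15, 18], requiring 7 comparisons. The merge step runs in O(n) time where n is the total number of elements.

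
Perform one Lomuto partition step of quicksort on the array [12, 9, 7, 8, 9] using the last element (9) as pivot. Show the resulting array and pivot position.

Lomuto partition with pivot = 9:

Initial array: [12, 9, 7, 8, 9]

arr[0]=12 > 9: no swap
arr[1]=9 <= 9: swap with position 0, array becomes [9, 12, 7, 8, 9]
arr[2]=7 <= 9: swap with position 1, array becomes [9, 7, 12, 8, 9]
arr[3]=8 <= 9: swap with position 2, array becomes [9, 7, 8, 12, 9]

Place pivot at position 3: [9, 7, 8, 9, 12]
Pivot position: 3

After partitioning with pivot 9, the array becomes [9, 7, 8, 9, 12]. The pivot is placed at index 3. All elements to the left of the pivot are <= 9, and all elements to the right are > 9.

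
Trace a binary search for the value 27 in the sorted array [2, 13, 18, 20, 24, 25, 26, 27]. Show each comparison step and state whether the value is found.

Binary search for 27 in [2, 13, 18, 20, 24, 25, 26, 27]:

lo=0, hi=7, mid=3, arr[mid]=20 -> 20 < 27, search right half
lo=4, hi=7, mid=5, arr[mid]=25 -> 25 < 27, search right half
lo=6, hi=7, mid=6, arr[mid]=26 -> 26 < 27, search right half
lo=7, hi=7, mid=7, arr[mid]=27 -> Found target at index 7!

Binary search finds 27 at index 7 after 4 comparisons. The search repeatedly halves the search space by comparing with the middle element.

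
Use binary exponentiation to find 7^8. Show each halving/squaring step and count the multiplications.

Computing 7^8 by squaring (build up from 7^1; each line after the first costs one multiplication):

7^1 = 7
7^2 = (7^1)^2 = 7^2 = 49
7^4 = (7^2)^2 = 49^2 = 2401
7^8 = (7^4)^2 = 2401^2 = 5764801

Result: 5764801
Multiplications needed: 3 (3 lines after 7^1)

7^8 = 5764801. Using exponentiation by squaring, this requires 3 multiplications. The key idea: if the exponent is even, square the half-power; if odd, multiply by the base once.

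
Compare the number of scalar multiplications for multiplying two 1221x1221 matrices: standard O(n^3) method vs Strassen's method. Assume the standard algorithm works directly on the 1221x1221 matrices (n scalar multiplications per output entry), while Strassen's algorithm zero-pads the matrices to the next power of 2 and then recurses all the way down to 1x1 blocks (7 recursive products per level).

Matrix multiplication for 1221x1221 matrices:

Strassen's algorithm requires power-of-2 dimensions. Pad 1221x1221 to 2048x2048 (next power of 2).

Standard algorithm: 1221^3 = 1820316861 multiplications
Strassen's algorithm: 7^(log2(2048)) = 7^11 = 1977326743 multiplications
Difference: 1820316861 - 1977326743 = -157009882 (Strassen uses MORE here due to padding overhead — for small or just-over-power-of-2 n, padding can outweigh the per-level savings)

Standard: 1820316861 multiplications (1221^3). Strassen: 1977326743 multiplications (7^11, after padding to 2048x2048). Strassen reduces 8 recursive multiplications to 7 at each level.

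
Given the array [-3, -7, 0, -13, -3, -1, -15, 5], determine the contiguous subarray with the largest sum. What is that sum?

Using Kadane's algorithm on [-3, -7, 0, -13, -3, -1, -15, 5]:

Scanning through the array:
Position 1 (value -7): max_ending_here = -7, max_so_far = -3
Position 2 (value 0): max_ending_here = 0, max_so_far = 0
Position 3 (value -13): max_ending_here = -13, max_so_far = 0
Position 4 (value -3): max_ending_here = -3, max_so_far = 0
Position 5 (value -1): max_ending_here = -1, max_so_far = 0
Position 6 (value -15): max_ending_here = -15, max_so_far = 0
Position 7 (value 5): max_ending_here = 5, max_so_far = 5

Maximum subarray: [5]
Maximum sum: 5

The maximum subarray is [5] with sum 5. This subarray runs from index 7 to index 7.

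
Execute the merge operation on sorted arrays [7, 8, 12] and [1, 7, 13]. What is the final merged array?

Merging process:

Compare 7 vs 1: take 1 from right. Merged: [1]
Compare 7 vs 7: take 7 from left. Merged: [1, 7]
Compare 8 vs 7: take 7 from right. Merged: [1, 7, 7]
Compare 8 vs 13: take 8 from left. Merged: [1, 7, 7, 8]
Compare 12 vs 13: take 12 from left. Merged: [1, 7, 7, 8, 12]
Append remaining from right: [13]. Merged: [1, 7, 7, 8, 12, 13]

Final merged array: [1, 7, 7, 8, 12, 13]
Total comparisons: 5

The merged array is [1, 7, 7, 8, 12, 13], requiring 5 comparisons. The merge step runs in O(n) time where n is the total number of elements.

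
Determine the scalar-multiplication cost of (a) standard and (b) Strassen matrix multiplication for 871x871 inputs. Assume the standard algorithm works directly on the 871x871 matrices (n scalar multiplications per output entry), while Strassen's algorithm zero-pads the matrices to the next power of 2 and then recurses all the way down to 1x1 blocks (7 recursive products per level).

Matrix multiplication for 871x871 matrices:

Strassen's algorithm requires power-of-2 dimensions. Pad 871x871 to 1024x1024 (next power of 2).

Standard algorithm: 871^3 = 660776311 multiplications
Strassen's algorithm: 7^(log2(1024)) = 7^10 = 282475249 multiplications
Savings: 660776311 - 282475249 = 378301062 multiplications

Standard: 660776311 multiplications (871^3). Strassen: 282475249 multiplications (7^10, after padding to 1024x1024). Strassen reduces 8 recursive multiplications to 7 at each level.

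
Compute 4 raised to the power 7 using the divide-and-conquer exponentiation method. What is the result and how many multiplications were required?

Computing 4^7 by squaring (build up from 4^1; each line after the first costs one multiplication):

4^1 = 4
4^2 = (4^1)^2 = 4^2 = 16
4^3 = 4 * 4^2 = 4 * 16 = 64
4^6 = (4^3)^2 = 64^2 = 4096
4^7 = 4 * 4^6 = 4 * 4096 = 16384

Result: 16384
Multiplications needed: 4 (4 lines after 4^1)

4^7 = 16384. Using exponentiation by squaring, this requires 4 multiplications. The key idea: if the exponent is even, square the half-power; if odd, multiply by the base once.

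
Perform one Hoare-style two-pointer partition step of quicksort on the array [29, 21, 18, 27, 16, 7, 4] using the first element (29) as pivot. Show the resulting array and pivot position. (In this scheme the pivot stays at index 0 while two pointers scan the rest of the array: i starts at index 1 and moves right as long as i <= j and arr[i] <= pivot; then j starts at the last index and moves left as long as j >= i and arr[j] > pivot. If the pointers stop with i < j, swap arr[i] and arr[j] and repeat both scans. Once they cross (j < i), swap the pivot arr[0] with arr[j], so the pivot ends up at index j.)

Hoare-style two-pointer partition with pivot = 29:

Initial array: [29, 21, 18, 27, 16, 7, 4]

Pointers start at i = 1, j = 6.
i ends at 7, j ends at 6: the pointers have crossed (j < i), so scanning stops.

Swap pivot arr[0] with arr[6] to place pivot at position 6: [4, 21, 18, 27, 16, 7, 29]
Pivot position: 6

After partitioning with pivot 29, the array becomes [4, 21, 18, 27, 16, 7, 29]. The pivot is placed at index 6. All elements to the left of the pivot are <= 29, and all elements to the right are > 29.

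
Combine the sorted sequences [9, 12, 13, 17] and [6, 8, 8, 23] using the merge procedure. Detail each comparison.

Merging process:

Compare 9 vs 6: take 6 from right. Merged: [6]
Compare 9 vs 8: take 8 from right. Merged: [6, 8]
Compare 9 vs 8: take 8 from right. Merged: [6, 8, 8]
Compare 9 vs 23: take 9 from left. Merged: [6, 8, 8, 9]
Compare 12 vs 23: take 12 from left. Merged: [6, 8, 8, 9, 12]
Compare 13 vs 23: take 13 from left. Merged: [6, 8, 8, 9, 12, 13]
Compare 17 vs 23: take 17 from left. Merged: [6, 8, 8, 9, 12, 13, 17]
Append remaining from right: [23]. Merged: [6, 8, 8, 9, 12, 13, 17, 23]

Final merged array: [6, 8, 8, 9, 12, 13, 17, 23]
Total comparisons: 7

The merged array is [6, 8, 8, 9, 12, 13, 17, 23], requiring 7 comparisons. The merge step runs in O(n) time where n is the total number of elements.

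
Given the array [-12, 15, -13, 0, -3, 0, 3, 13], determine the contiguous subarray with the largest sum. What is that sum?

Using Kadane's algorithm on [-12, 15, -13, 0, -3, 0, 3, 13]:

Scanning through the array:
Position 1 (value 15): max_ending_here = 15, max_so_far = 15
Position 2 (value -13): max_ending_here = 2, max_so_far = 15
Position 3 (value 0): max_ending_here = 2, max_so_far = 15
Position 4 (value -3): max_ending_here = -1, max_so_far = 15
Position 5 (value 0): max_ending_here = 0, max_so_far = 15
Position 6 (value 3): max_ending_here = 3, max_so_far = 15
Position 7 (value 13): max_ending_here = 16, max_so_far = 16

Maximum subarray: [0, 3, 13]
Maximum sum: 16

The maximum subarray is [0, 3, 13] with sum 16. This subarray runs from index 5 to index 7.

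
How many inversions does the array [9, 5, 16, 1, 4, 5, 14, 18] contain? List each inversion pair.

Finding inversions in [9, 5, 16, 1, 4, 5, 14, 18]:

(0, 1): arr[0]=9 > arr[1]=5
(0, 3): arr[0]=9 > arr[3]=1
(0, 4): arr[0]=9 > arr[4]=4
(0, 5): arr[0]=9 > arr[5]=5
(1, 3): arr[1]=5 > arr[3]=1
(1, 4): arr[1]=5 > arr[4]=4
(2, 3): arr[2]=16 > arr[3]=1
(2, 4): arr[2]=16 > arr[4]=4
(2, 5): arr[2]=16 > arr[5]=5
(2, 6): arr[2]=16 > arr[6]=14

Total inversions: 10

The array has 10 inversion(s): (0,1), (0,3), (0,4), (0,5), (1,3), (1,4), (2,3), (2,4), (2,5), (2,6). Each pair (i,j) satisfies i < j and arr[i] > arr[j].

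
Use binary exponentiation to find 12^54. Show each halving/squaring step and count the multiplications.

Computing 12^54 by squaring (build up from 12^1; each line after the first costs one multiplication):

12^1 = 12
12^2 = (12^1)^2 = 12^2 = 144
12^3 = 12 * 12^2 = 12 * 144 = 1728
12^6 = (12^3)^2 = 1728^2 = 2985984
12^12 = (12^6)^2 = 2985984^2 = 8916100448256
12^13 = 12 * 12^12 = 12 * 8916100448256 = 106993205379072
12^26 = (12^13)^2 = 106993205379072^2 = 11447545997288281555215581184
12^27 = 12 * 12^26 = 12 * 11447545997288281555215581184 = 137370551967459378662586974208
12^54 = (12^27)^2 = 137370551967459378662586974208^2 = 18870668547844457769972080826950345531368943638112857227264

Result: 18870668547844457769972080826950345531368943638112857227264
Multiplications needed: 8 (8 lines after 12^1)

12^54 = 18870668547844457769972080826950345531368943638112857227264. Using exponentiation by squaring, this requires 8 multiplications. The key idea: if the exponent is even, square the half-power; if odd, multiply by the base once.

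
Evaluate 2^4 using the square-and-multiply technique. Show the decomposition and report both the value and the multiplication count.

Computing 2^4 by squaring (build up from 2^1; each line after the first costs one multiplication):

2^1 = 2
2^2 = (2^1)^2 = 2^2 = 4
2^4 = (2^2)^2 = 4^2 = 16

Result: 16
Multiplications needed: 2 (2 lines after 2^1)

2^4 = 16. Using exponentiation by squaring, this requires 2 multiplications. The key idea: if the exponent is even, square the half-power; if odd, multiply by the base once.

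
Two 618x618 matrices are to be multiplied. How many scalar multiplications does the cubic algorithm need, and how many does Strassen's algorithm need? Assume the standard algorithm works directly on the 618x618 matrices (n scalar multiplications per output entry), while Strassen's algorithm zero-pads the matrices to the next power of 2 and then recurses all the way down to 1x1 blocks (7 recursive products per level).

Matrix multiplication for 618x618 matrices:

Strassen's algorithm requires power-of-2 dimensions. Pad 618x618 to 1024x1024 (next power of 2).

Standard algorithm: 618^3 = 236029032 multiplications
Strassen's algorithm: 7^(log2(1024)) = 7^10 = 282475249 multiplications
Difference: 236029032 - 282475249 = -46446217 (Strassen uses MORE here due to padding overhead — for small or just-over-power-of-2 n, padding can outweigh the per-level savings)

Standard: 236029032 multiplications (618^3). Strassen: 282475249 multiplications (7^10, after padding to 1024x1024). Strassen reduces 8 recursive multiplications to 7 at each level.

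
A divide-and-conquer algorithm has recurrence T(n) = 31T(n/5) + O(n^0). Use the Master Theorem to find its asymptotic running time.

Master Theorem for T(n) = 31T(n/5) + O(n^0):

a = 31, b = 5, c = 0
log_b(a) = log_5(31) = 2.1337

Case 1: c = 0 < log_5(31) = 2.1337
T(n) = O(n^(log_5 31))

For T(n) = 31T(n/5) + O(n^0): log_5(31) = 2.1337. This is Case 1 of the Master Theorem (c < log_b(a), work dominated by leaves), giving O(n^(log_5 31)).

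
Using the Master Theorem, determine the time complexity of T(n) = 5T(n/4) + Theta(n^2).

Master Theorem for T(n) = 5T(n/4) + O(n^2):

a = 5, b = 4, c = 2
log_b(a) = log_4(5) = 1.1610

Case 3: c = 2 > log_4(5) = 1.1610
T(n) = O(n^2) = O(n^2)

For T(n) = 5T(n/4) + O(n^2): log_4(5) = 1.1610. This is Case 3 of the Master Theorem (c > log_b(a), work dominated by root), giving O(n^2).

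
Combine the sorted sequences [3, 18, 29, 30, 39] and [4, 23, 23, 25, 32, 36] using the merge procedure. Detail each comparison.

Merging process:

Compare 3 vs 4: take 3 from left. Merged: [3]
Compare 18 vs 4: take 4 from right. Merged: [3, 4]
Compare 18 vs 23: take 18 from left. Merged: [3, 4, 18]
Compare 29 vs 23: take 23 from right. Merged: [3, 4, 18, 23]
Compare 29 vs 23: take 23 from right. Merged: [3, 4, 18, 23, 23]
Compare 29 vs 25: take 25 from right. Merged: [3, 4, 18, 23, 23, 25]
Compare 29 vs 32: take 29 from left. Merged: [3, 4, 18, 23, 23, 25, 29]
Compare 30 vs 32: take 30 from left. Merged: [3, 4, 18, 23, 23, 25, 29, 30]
Compare 39 vs 32: take 32 from right. Merged: [3, 4, 18, 23, 23, 25, 29, 30, 32]
Compare 39 vs 36: take 36 from right. Merged: [3, 4, 18, 23, 23, 25, 29, 30, 32, 36]
Append remaining from left: [39]. Merged: [3, 4, 18, 23, 23, 25, 29, 30, 32, 36, 39]

Final merged array: [3, 4, 18, 23, 23, 25, 29, 30, 32, 36, 39]
Total comparisons: 10

The merged array is [3, 4, 18, 23, 23, 25, 29, 30, 32, 36, 39], requiring 10 comparisons. The merge step runs in O(n) time where n is the total number of elements.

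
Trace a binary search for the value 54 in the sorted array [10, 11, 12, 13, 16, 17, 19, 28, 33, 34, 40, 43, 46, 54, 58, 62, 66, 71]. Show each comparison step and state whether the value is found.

Binary search for 54 in [10, 11, 12, 13, 16, 17, 19, 28, 33, 34, 40, 43, 46, 54, 58, 62, 66, 71]:

lo=0, hi=17, mid=8, arr[mid]=33 -> 33 < 54, search right half
lo=9, hi=17, mid=13, arr[mid]=54 -> Found target at index 13!

Binary search finds 54 at index 13 after 2 comparisons. The search repeatedly halves the search space by comparing with the middle element.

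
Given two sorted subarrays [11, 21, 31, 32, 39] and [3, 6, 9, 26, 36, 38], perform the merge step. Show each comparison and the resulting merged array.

Merging process:

Compare 11 vs 3: take 3 from right. Merged: [3]
Compare 11 vs 6: take 6 from right. Merged: [3, 6]
Compare 11 vs 9: take 9 from right. Merged: [3, 6, 9]
Compare 11 vs 26: take 11 from left. Merged: [3, 6, 9, 11]
Compare 21 vs 26: take 21 from left. Merged: [3, 6, 9, 11, 21]
Compare 31 vs 26: take 26 from right. Merged: [3, 6, 9, 11, 21, 26]
Compare 31 vs 36: take 31 from left. Merged: [3, 6, 9, 11, 21, 26, 31]
Compare 32 vs 36: take 32 from left. Merged: [3, 6, 9, 11, 21, 26, 31, 32]
Compare 39 vs 36: take 36 from right. Merged: [3, 6, 9, 11, 21, 26, 31, 32, 36]
Compare 39 vs 38: take 38 from right. Merged: [3, 6, 9, 11, 21, 26, 31, 32, 36, 38]
Append remaining from left: [39]. Merged: [3, 6, 9, 11, 21, 26, 31, 32, 36, 38, 39]

Final merged array: [3, 6, 9, 11, 21, 26, 31, 32, 36, 38, 39]
Total comparisons: 10

The merged array is [3, 6, 9, 11, 21, 26, 31, 32, 36, 38, 39], requiring 10 comparisons. The merge step runs in O(n) time where n is the total number of elements.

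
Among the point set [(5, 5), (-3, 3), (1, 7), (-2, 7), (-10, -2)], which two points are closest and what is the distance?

Computing all pairwise distances among 5 points:

d((5, 5), (-3, 3)) = 8.2462
d((5, 5), (1, 7)) = 4.4721
d((5, 5), (-2, 7)) = 7.2801
d((5, 5), (-10, -2)) = 16.5529
d((-3, 3), (1, 7)) = 5.6569
d((-3, 3), (-2, 7)) = 4.1231
d((-3, 3), (-10, -2)) = 8.6023
d((1, 7), (-2, 7)) = 3.0 <-- minimum
d((1, 7), (-10, -2)) = 14.2127
d((-2, 7), (-10, -2)) = 12.0416

Closest pair: (1, 7) and (-2, 7) with distance 3.0

The closest pair is (1, 7) and (-2, 7) with Euclidean distance 3.0. For 5 points, brute-force pairwise comparison is shown above. For large n, the divide-and-conquer algorithm (sort by x, recurse on halves, check the dividing strip) achieves O(n log n).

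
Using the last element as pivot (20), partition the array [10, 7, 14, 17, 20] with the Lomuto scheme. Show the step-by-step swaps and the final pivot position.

Lomuto partition with pivot = 20:

Initial array: [10, 7, 14, 17, 20]

arr[0]=10 <= 20: swap with position 0, array becomes [10, 7, 14, 17, 20]
arr[1]=7 <= 20: swap with position 1, array becomes [10, 7, 14, 17, 20]
arr[2]=14 <= 20: swap with position 2, array becomes [10, 7, 14, 17, 20]
arr[3]=17 <= 20: swap with position 3, array becomes [10, 7, 14, 17, 20]

Place pivot at position 4: [10, 7, 14, 17, 20]
Pivot position: 4

After partitioning with pivot 20, the array becomes [10, 7, 14, 17, 20]. The pivot is placed at index 4. All elements to the left of the pivot are <= 20, and all elements to the right are > 20.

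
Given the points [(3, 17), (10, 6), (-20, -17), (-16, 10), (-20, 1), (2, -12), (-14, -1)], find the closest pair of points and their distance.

Computing all pairwise distances among 7 points:

d((3, 17), (10, 6)) = 13.0384
d((3, 17), (-20, -17)) = 41.0488
d((3, 17), (-16, 10)) = 20.2485
d((3, 17), (-20, 1)) = 28.0179
d((3, 17), (2, -12)) = 29.0172
d((3, 17), (-14, -1)) = 24.7588
d((10, 6), (-20, -17)) = 37.8021
d((10, 6), (-16, 10)) = 26.3059
d((10, 6), (-20, 1)) = 30.4138
d((10, 6), (2, -12)) = 19.6977
d((10, 6), (-14, -1)) = 25.0
d((-20, -17), (-16, 10)) = 27.2947
d((-20, -17), (-20, 1)) = 18.0
d((-20, -17), (2, -12)) = 22.561
d((-20, -17), (-14, -1)) = 17.088
d((-16, 10), (-20, 1)) = 9.8489
d((-16, 10), (2, -12)) = 28.4253
d((-16, 10), (-14, -1)) = 11.1803
d((-20, 1), (2, -12)) = 25.5539
d((-20, 1), (-14, -1)) = 6.3246 <-- minimum
d((2, -12), (-14, -1)) = 19.4165

Closest pair: (-20, 1) and (-14, -1) with distance 6.3246

The closest pair is (-20, 1) and (-14, -1) with Euclidean distance 6.3246. For 7 points, brute-force pairwise comparison is shown above. For large n, the divide-and-conquer algorithm (sort by x, recurse on halves, check the dividing strip) achieves O(n log n).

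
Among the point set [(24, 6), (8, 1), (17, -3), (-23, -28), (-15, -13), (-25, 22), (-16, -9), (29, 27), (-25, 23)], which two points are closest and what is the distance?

Computing all pairwise distances among 9 points:

d((24, 6), (8, 1)) = 16.7631
d((24, 6), (17, -3)) = 11.4018
d((24, 6), (-23, -28)) = 58.0086
d((24, 6), (-15, -13)) = 43.382
d((24, 6), (-25, 22)) = 51.5461
d((24, 6), (-16, -9)) = 42.72
d((24, 6), (29, 27)) = 21.587
d((24, 6), (-25, 23)) = 51.8652
d((8, 1), (17, -3)) = 9.8489
d((8, 1), (-23, -28)) = 42.45
d((8, 1), (-15, -13)) = 26.9258
d((8, 1), (-25, 22)) = 39.1152
d((8, 1), (-16, -9)) = 26.0
d((8, 1), (29, 27)) = 33.4215
d((8, 1), (-25, 23)) = 39.6611
d((17, -3), (-23, -28)) = 47.1699
d((17, -3), (-15, -13)) = 33.5261
d((17, -3), (-25, 22)) = 48.8774
d((17, -3), (-16, -9)) = 33.541
d((17, -3), (29, 27)) = 32.311
d((17, -3), (-25, 23)) = 49.3964
d((-23, -28), (-15, -13)) = 17.0
d((-23, -28), (-25, 22)) = 50.04
d((-23, -28), (-16, -9)) = 20.2485
d((-23, -28), (29, 27)) = 75.6902
d((-23, -28), (-25, 23)) = 51.0392
d((-15, -13), (-25, 22)) = 36.4005
d((-15, -13), (-16, -9)) = 4.1231
d((-15, -13), (29, 27)) = 59.4643
d((-15, -13), (-25, 23)) = 37.3631
d((-25, 22), (-16, -9)) = 32.28
d((-25, 22), (29, 27)) = 54.231
d((-25, 22), (-25, 23)) = 1.0 <-- minimum
d((-16, -9), (29, 27)) = 57.6281
d((-16, -9), (-25, 23)) = 33.2415
d((29, 27), (-25, 23)) = 54.1479

Closest pair: (-25, 22) and (-25, 23) with distance 1.0

The closest pair is (-25, 22) and (-25, 23) with Euclidean distance 1.0. For 9 points, brute-force pairwise comparison is shown above. For large n, the divide-and-conquer algorithm (sort by x, recurse on halves, check the dividing strip) achieves O(n log n).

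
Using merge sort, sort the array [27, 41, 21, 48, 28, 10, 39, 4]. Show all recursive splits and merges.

Merge sort trace:

Split: [27, 41, 21, 48, 28, 10, 39, 4] -> [27, 41, 21, 48] and [28, 10, 39, 4]
  Split: [27, 41, 21, 48] -> [27, 41] and [21, 48]
    Split: [27, 41] -> [27] and [41]
    Merge: [27] + [41] -> [27, 41]
    Split: [21, 48] -> [21] and [48]
    Merge: [21] + [48] -> [21, 48]
  Merge: [27, 41] + [21, 48] -> [21, 27, 41, 48]
  Split: [28, 10, 39, 4] -> [28, 10] and [39, 4]
    Split: [28, 10] -> [28] and [10]
    Merge: [28] + [10] -> [10, 28]
    Split: [39, 4] -> [39] and [4]
    Merge: [39] + [4] -> [4, 39]
  Merge: [10, 28] + [4, 39] -> [4, 10, 28, 39]
Merge: [21, 27, 41, 48] + [4, 10, 28, 39] -> [4, 10, 21, 27, 28, 39, 41, 48]

Final sorted array: [4, 10, 21, 27, 28, 39, 41, 48]

The merge sort proceeds by recursively splitting the array and merging sorted halves.
After all merges, the sorted array is [4, 10, 21, 27, 28, 39, 41, 48].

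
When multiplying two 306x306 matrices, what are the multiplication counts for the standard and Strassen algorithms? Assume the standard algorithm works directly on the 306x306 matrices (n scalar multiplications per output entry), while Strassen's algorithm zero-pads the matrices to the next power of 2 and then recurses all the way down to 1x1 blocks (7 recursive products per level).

Matrix multiplication for 306x306 matrices:

Strassen's algorithm requires power-of-2 dimensions. Pad 306x306 to 512x512 (next power of 2).

Standard algorithm: 306^3 = 28652616 multiplications
Strassen's algorithm: 7^(log2(512)) = 7^9 = 40353607 multiplications
Difference: 28652616 - 40353607 = -11700991 (Strassen uses MORE here due to padding overhead — for small or just-over-power-of-2 n, padding can outweigh the per-level savings)

Standard: 28652616 multiplications (306^3). Strassen: 40353607 multiplications (7^9, after padding to 512x512). Strassen reduces 8 recursive multiplications to 7 at each level.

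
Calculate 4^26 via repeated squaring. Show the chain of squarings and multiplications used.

Computing 4^26 by squaring (build up from 4^1; each line after the first costs one multiplication):

4^1 = 4
4^2 = (4^1)^2 = 4^2 = 16
4^3 = 4 * 4^2 = 4 * 16 = 64
4^6 = (4^3)^2 = 64^2 = 4096
4^12 = (4^6)^2 = 4096^2 = 16777216
4^13 = 4 * 4^12 = 4 * 16777216 = 67108864
4^26 = (4^13)^2 = 67108864^2 = 4503599627370496

Result: 4503599627370496
Multiplications needed: 6 (6 lines after 4^1)

4^26 = 4503599627370496. Using exponentiation by squaring, this requires 6 multiplications. The key idea: if the exponent is even, square the half-power; if odd, multiply by the base once.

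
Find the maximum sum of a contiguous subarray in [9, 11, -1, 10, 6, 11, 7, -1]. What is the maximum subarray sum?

Using Kadane's algorithm on [9, 11, -1, 10, 6, 11, 7, -1]:

Scanning through the array:
Position 1 (value 11): max_ending_here = 20, max_so_far = 20
Position 2 (value -1): max_ending_here = 19, max_so_far = 20
Position 3 (value 10): max_ending_here = 29, max_so_far = 29
Position 4 (value 6): max_ending_here = 35, max_so_far = 35
Position 5 (value 11): max_ending_here = 46, max_so_far = 46
Position 6 (value 7): max_ending_here = 53, max_so_far = 53
Position 7 (value -1): max_ending_here = 52, max_so_far = 53

Maximum subarray: [9, 11, -1, 10, 6, 11, 7]
Maximum sum: 53

The maximum subarray is [9, 11, -1, 10, 6, 11, 7] with sum 53. This subarray runs from index 0 to index 6.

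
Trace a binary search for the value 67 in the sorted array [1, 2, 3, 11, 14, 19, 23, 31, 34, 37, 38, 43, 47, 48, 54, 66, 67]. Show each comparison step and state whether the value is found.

Binary search for 67 in [1, 2, 3, 11, 14, 19, 23, 31, 34, 37, 38, 43, 47, 48, 54, 66, 67]:

lo=0, hi=16, mid=8, arr[mid]=34 -> 34 < 67, search right half
lo=9, hi=16, mid=12, arr[mid]=47 -> 47 < 67, search right half
lo=13, hi=16, mid=14, arr[mid]=54 -> 54 < 67, search right half
lo=15, hi=16, mid=15, arr[mid]=66 -> 66 < 67, search right half
lo=16, hi=16, mid=16, arr[mid]=67 -> Found target at index 16!

Binary search finds 67 at index 16 after 5 comparisons. The search repeatedly halves the search space by comparing with the middle element.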